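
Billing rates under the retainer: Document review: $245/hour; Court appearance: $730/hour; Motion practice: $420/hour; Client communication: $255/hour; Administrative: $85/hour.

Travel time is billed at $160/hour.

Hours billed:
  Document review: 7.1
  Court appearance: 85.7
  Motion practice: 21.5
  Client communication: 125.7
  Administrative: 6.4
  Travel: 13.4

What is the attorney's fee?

Document review: 7.1 × $245 = $1,739.50
Court appearance: 85.7 × $730 = $62,561.00
Motion practice: 21.5 × $420 = $9,030.00
Client communication: 125.7 × $255 = $32,053.50
Administrative: 6.4 × $85 = $544.00
Subtotal: $1,739.50 + $62,561.00 + $9,030.00 + $32,053.50 + $544.00 = $105,928.00
Travel: 13.4 × $160 = $2,144.00
Total: $105,928.00 + $2,144.00 = $108,072.00

$108,072.00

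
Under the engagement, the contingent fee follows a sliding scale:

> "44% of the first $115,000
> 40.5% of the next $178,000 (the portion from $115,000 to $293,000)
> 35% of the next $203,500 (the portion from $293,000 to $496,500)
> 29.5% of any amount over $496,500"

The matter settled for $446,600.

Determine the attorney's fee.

First $115,000 at 44% = $50,600.00
Next $178,000 at 40.5% = $72,090.00
Remaining $153,600 at 35% = $53,760.00
Fee: $50,600.00 + $72,090.00 + $53,760.00 = $176,450.00

$176,450.00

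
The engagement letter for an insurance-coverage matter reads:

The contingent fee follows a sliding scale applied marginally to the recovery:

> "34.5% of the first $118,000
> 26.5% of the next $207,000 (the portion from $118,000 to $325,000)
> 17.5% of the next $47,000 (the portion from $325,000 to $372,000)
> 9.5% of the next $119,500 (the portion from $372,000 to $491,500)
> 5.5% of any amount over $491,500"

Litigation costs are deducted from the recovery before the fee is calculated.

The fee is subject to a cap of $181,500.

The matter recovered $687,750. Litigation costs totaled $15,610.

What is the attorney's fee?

Fee base (net of costs): $687,750 − $15,610 = $672,140
First $118,000 at 34.5% = $40,710.00
Next $207,000 at 26.5% = $54,855.00
Next $47,000 at 17.5% = $8,225.00
Next $119,500 at 9.5% = $11,352.50
Remaining $180,640 at 5.5% = $9,935.20
Fee: $40,710.00 + $54,855.00 + $8,225.00 + $11,352.50 + $9,935.20 = $125,077.70
$125,077.70 is under the $181,500 cap.

$125,077.70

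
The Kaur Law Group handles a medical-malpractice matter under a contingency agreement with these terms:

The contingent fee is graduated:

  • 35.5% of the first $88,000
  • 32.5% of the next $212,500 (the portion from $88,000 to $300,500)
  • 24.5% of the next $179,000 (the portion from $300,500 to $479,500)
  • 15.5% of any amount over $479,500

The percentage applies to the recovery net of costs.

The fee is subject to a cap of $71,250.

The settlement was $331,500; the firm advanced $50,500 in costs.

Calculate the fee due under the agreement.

$71,250.00

Fee base (net of costs): $331,500 − $50,500 = $281,000
First $88,000 at 35.5% = $31,240.00
Remaining $193,000 at 32.5% = $62,725.00
Fee: $31,240.00 + $62,725.00 = $93,965.00
$93,965.00 exceeds the $71,250 cap, so the fee is capped at $71,250.00.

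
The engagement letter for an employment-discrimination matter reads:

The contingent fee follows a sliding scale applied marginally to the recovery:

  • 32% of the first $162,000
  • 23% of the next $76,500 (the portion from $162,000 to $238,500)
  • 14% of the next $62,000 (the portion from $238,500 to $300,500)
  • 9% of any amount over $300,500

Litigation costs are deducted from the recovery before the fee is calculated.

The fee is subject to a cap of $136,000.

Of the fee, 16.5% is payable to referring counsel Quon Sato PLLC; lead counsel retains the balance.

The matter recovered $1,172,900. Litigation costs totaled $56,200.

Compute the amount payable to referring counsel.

Fee base (net of costs): $1,172,900 − $56,200 = $1,116,700
First $162,000 at 32% = $51,840.00
Next $76,500 at 23% = $17,595.00
Next $62,000 at 14% = $8,680.00
Remaining $816,200 at 9% = $73,458.00
Fee: $51,840.00 + $17,595.00 + $8,680.00 + $73,458.00 = $151,573.00
$151,573.00 exceeds the $136,000 cap, so the fee is capped at $136,000.00.
Referral share: 16.5% of $136,000.00 = $22,440.00; lead counsel retains $136,000.00 − $22,440.00 = $113,560.00.

$22,440.00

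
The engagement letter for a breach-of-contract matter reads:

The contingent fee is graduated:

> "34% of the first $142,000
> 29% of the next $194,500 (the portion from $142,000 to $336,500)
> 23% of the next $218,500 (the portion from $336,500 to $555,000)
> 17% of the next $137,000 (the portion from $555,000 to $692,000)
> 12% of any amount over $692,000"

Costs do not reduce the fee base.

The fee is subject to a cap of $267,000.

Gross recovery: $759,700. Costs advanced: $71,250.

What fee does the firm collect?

Fee base is the gross recovery, $759,700; costs are reimbursed separately.
First $142,000 at 34% = $48,280.00
Next $194,500 at 29% = $56,405.00
Next $218,500 at 23% = $50,255.00
Next $137,000 at 17% = $23,290.00
Remaining $67,700 at 12% = $8,124.00
Fee: $48,280.00 + $56,405.00 + $50,255.00 + $23,290.00 + $8,124.00 = $186,354.00
$186,354.00 is under the $267,000 cap.

$186,354.00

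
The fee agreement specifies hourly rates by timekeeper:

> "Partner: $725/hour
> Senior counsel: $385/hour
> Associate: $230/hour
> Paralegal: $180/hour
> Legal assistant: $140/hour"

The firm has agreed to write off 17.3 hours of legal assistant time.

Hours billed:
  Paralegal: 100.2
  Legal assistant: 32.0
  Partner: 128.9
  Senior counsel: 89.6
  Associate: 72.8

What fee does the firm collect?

Partner: 128.9 × $725 = $93,452.50
Senior counsel: 89.6 × $385 = $34,496.00
Associate: 72.8 × $230 = $16,744.00
Paralegal: 100.2 × $180 = $18,036.00
Legal assistant: 32.0 × $140 = $4,480.00
Subtotal: $167,208.50
Write-off: 17.3 × $140 = $2,422.00
Total: $167,208.50 − $2,422.00 = $164,786.50

$164,786.50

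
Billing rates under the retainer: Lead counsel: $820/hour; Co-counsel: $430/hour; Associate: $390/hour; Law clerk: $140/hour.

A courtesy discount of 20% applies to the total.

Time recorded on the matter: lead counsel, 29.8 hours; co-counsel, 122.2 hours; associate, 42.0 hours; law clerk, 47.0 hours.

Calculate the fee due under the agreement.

Lead counsel: 29.8 × $820 = $24,436.00
Co-counsel: 122.2 × $430 = $52,546.00
Associate: 42.0 × $390 = $16,380.00
Law clerk: 47.0 × $140 = $6,580.00
Subtotal: $99,942.00
Less 20% discount: −$19,988.40
Total: $99,942.00 − $19,988.40 = $79,953.60

$79,953.60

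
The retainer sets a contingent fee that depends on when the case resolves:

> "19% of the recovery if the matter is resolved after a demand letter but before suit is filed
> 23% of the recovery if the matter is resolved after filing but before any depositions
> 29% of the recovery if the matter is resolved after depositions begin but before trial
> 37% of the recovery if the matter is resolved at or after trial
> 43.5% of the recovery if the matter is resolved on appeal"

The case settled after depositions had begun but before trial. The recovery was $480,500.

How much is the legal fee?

The matter settled after depositions had begun but before trial, so the 29% rate applies.
$480,500 × 29% = $139,345.00

$139,345.00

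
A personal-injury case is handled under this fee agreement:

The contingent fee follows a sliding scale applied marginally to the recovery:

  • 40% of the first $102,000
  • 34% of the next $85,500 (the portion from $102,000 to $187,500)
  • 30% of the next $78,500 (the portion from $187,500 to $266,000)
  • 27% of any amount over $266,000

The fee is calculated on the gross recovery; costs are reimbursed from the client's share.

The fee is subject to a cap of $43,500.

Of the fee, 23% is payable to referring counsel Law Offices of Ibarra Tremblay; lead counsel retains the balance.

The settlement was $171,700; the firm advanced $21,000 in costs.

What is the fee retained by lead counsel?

Fee base is the gross recovery, $171,700; costs are reimbursed separately.
First $102,000 at 40% = $40,800.00
Remaining $69,700 at 34% = $23,698.00
Fee: $40,800.00 + $23,698.00 = $64,498.00
$64,498.00 exceeds the $43,500 cap, so the fee is capped at $43,500.00.
Referral share: 23% of $43,500.00 = $10,005.00; lead counsel retains $43,500.00 − $10,005.00 = $33,495.00.

$33,495.00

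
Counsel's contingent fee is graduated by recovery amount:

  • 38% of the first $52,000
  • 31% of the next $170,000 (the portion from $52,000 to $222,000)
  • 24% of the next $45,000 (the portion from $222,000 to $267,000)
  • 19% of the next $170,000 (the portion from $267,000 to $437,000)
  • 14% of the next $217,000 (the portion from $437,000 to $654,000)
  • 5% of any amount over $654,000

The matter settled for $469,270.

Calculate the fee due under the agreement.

$120,077.80

First $52,000 at 38% = $19,760.00
Next $170,000 at 31% = $52,700.00
Next $45,000 at 24% = $10,800.00
Next $170,000 at 19% = $32,300.00
Remaining $32,270 at 14% = $4,517.80
Fee: $19,760.00 + $52,700.00 + $10,800.00 + $32,300.00 + $4,517.80 = $120,077.80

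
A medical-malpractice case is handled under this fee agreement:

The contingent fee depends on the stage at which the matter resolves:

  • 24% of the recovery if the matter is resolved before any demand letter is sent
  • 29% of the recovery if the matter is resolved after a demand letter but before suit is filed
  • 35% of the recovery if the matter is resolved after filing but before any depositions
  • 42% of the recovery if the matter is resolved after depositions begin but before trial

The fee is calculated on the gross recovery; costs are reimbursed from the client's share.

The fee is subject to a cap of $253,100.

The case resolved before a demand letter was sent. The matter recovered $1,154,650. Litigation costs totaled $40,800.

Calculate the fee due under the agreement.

$253,100.00

Fee base is the gross recovery, $1,154,650; costs are reimbursed separately.
The matter resolved before a demand letter was sent, so the 24% rate applies.
$1,154,650 × 24% = $277,116.00
$277,116.00 exceeds the $253,100 cap, so the fee is capped at $253,100.00.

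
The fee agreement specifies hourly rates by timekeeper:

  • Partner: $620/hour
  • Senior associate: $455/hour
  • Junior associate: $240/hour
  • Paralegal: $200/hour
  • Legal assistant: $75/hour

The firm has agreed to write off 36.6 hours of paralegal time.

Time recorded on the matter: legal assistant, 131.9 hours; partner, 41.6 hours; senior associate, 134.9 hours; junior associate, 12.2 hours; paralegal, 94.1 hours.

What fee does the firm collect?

Partner: 41.6 × $620 = $25,792.00
Senior associate: 134.9 × $455 = $61,379.50
Junior associate: 12.2 × $240 = $2,928.00
Paralegal: 94.1 × $200 = $18,820.00
Legal assistant: 131.9 × $75 = $9,892.50
Subtotal: $118,812.00
Write-off: 36.6 × $200 = $7,320.00
Total: $118,812.00 − $7,320.00 = $111,492.00

$111,492.00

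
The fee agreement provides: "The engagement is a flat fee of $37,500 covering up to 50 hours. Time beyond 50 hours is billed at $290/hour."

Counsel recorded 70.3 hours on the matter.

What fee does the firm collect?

Flat fee: $37,500.00
Excess hours: 70.3 − 50 = 20.3
Overrun: 20.3 × $290 = $5,887.00
Total: $37,500.00 + $5,887.00 = $43,387.00

$43,387.00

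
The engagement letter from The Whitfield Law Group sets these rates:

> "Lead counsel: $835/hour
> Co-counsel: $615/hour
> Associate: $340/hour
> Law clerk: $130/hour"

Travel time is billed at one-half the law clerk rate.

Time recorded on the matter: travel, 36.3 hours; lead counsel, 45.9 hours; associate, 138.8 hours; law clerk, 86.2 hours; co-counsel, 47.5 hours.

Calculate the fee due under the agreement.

$128,296.50

Lead counsel: 45.9 × $835 = $38,326.50
Co-counsel: 47.5 × $615 = $29,212.50
Associate: 138.8 × $340 = $47,192.00
Law clerk: 86.2 × $130 = $11,206.00
Subtotal: $38,326.50 + $29,212.50 + $47,192.00 + $11,206.00 = $125,937.00
Travel: 36.3 × ($130 ÷ 2) = 36.3 × $65.00 = $2,359.50
Total: $125,937.00 + $2,359.50 = $128,296.50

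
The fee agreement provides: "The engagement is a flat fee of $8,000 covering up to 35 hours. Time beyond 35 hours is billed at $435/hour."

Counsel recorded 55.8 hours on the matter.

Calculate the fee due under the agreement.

Flat fee: $8,000.00
Excess hours: 55.8 − 35 = 20.8
Overrun: 20.8 × $435 = $9,048.00
Total: $8,000.00 + $9,048.00 = $17,048.00

$17,048.00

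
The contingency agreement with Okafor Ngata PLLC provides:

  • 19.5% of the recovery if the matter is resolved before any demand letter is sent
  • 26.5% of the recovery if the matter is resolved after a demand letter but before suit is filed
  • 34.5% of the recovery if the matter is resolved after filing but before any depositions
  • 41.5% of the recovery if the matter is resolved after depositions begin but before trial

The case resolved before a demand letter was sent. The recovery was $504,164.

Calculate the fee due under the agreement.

$98,311.98

The matter resolved before a demand letter was sent, so the 19.5% rate applies.
$504,164 × 19.5% = $98,311.98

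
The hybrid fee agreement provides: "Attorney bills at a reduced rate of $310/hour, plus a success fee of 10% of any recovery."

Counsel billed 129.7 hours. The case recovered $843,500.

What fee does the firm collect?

$124,557.00

Hourly: 129.7 × $310 = $40,207.00
Success fee: 10% of $843,500 = $84,350.00
Total: $40,207.00 + $84,350.00 = $124,557.00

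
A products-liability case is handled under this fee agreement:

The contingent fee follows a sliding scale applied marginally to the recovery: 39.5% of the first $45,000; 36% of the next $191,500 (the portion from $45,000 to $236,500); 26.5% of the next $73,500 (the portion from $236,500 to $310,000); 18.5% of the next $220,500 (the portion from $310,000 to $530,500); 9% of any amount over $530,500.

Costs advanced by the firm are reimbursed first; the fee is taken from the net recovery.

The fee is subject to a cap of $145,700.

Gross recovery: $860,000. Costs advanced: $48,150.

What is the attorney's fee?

$145,700.00

Fee base (net of costs): $860,000 − $48,150 = $811,850
First $45,000 at 39.5% = $17,775.00
Next $191,500 at 36% = $68,940.00
Next $73,500 at 26.5% = $19,477.50
Next $220,500 at 18.5% = $40,792.50
Remaining $281,350 at 9% = $25,321.50
Fee: $17,775.00 + $68,940.00 + $19,477.50 + $40,792.50 + $25,321.50 = $172,306.50
$172,306.50 exceeds the $145,700 cap, so the fee is capped at $145,700.00.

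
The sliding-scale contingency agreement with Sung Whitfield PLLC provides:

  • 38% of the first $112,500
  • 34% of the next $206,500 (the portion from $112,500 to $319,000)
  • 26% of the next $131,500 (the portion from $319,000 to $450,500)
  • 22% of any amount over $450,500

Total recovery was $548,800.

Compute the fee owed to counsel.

First $112,500 at 38% = $42,750.00
Next $206,500 at 34% = $70,210.00
Next $131,500 at 26% = $34,190.00
Remaining $98,300 at 22% = $21,626.00
Fee: $42,750.00 + $70,210.00 + $34,190.00 + $21,626.00 = $168,776.00

$168,776.00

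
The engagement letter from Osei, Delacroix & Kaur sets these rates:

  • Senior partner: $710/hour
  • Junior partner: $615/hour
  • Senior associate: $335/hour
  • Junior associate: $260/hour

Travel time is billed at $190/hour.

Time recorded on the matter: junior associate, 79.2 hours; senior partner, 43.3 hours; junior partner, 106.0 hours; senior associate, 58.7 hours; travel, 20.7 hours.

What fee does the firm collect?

Senior partner: 43.3 × $710 = $30,743.00
Junior partner: 106.0 × $615 = $65,190.00
Senior associate: 58.7 × $335 = $19,664.50
Junior associate: 79.2 × $260 = $20,592.00
Subtotal: $30,743.00 + $65,190.00 + $19,664.50 + $20,592.00 = $136,189.50
Travel: 20.7 × $190 = $3,933.00
Total: $136,189.50 + $3,933.00 = $140,122.50

$140,122.50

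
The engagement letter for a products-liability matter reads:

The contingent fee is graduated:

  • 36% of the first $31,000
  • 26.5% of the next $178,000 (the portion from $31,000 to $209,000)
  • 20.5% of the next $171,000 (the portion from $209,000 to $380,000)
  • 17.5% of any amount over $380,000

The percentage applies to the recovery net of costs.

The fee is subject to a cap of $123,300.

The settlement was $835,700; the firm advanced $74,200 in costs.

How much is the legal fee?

Fee base (net of costs): $835,700 − $74,200 = $761,500
First $31,000 at 36% = $11,160.00
Next $178,000 at 26.5% = $47,170.00
Next $171,000 at 20.5% = $35,055.00
Remaining $381,500 at 17.5% = $66,762.50
Fee: $11,160.00 + $47,170.00 + $35,055.00 + $66,762.50 = $160,147.50
$160,147.50 exceeds the $123,300 cap, so the fee is capped at $123,300.00.

$123,300.00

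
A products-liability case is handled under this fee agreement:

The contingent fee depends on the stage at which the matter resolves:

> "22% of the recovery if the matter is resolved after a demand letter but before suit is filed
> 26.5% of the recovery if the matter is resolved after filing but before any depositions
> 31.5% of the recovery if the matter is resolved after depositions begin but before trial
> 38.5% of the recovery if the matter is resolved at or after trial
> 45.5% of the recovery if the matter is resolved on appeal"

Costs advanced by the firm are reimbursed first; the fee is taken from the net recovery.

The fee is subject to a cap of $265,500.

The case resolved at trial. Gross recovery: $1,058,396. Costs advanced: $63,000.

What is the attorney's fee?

Fee base (net of costs): $1,058,396 − $63,000 = $995,396
The matter resolved at trial, so the 38.5% rate applies.
$995,396 × 38.5% = $383,227.46
$383,227.46 exceeds the $265,500 cap, so the fee is capped at $265,500.00.

$265,500.00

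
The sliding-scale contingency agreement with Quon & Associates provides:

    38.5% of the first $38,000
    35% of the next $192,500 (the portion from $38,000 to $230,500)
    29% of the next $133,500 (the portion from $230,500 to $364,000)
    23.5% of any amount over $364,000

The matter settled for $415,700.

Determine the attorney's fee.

First $38,000 at 38.5% = $14,630.00
Next $192,500 at 35% = $67,375.00
Next $133,500 at 29% = $38,715.00
Remaining $51,700 at 23.5% = $12,149.50
Fee: $14,630.00 + $67,375.00 + $38,715.00 + $12,149.50 = $132,869.50

$132,869.50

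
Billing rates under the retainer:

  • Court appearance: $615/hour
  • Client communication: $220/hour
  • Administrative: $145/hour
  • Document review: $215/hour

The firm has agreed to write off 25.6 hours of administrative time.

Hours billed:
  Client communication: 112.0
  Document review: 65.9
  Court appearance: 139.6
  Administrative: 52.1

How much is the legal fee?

$128,505.00

Court appearance: 139.6 × $615 = $85,854.00
Client communication: 112.0 × $220 = $24,640.00
Administrative: 52.1 × $145 = $7,554.50
Document review: 65.9 × $215 = $14,168.50
Subtotal: $132,217.00
Write-off: 25.6 × $145 = $3,712.00
Total: $132,217.00 − $3,712.00 = $128,505.00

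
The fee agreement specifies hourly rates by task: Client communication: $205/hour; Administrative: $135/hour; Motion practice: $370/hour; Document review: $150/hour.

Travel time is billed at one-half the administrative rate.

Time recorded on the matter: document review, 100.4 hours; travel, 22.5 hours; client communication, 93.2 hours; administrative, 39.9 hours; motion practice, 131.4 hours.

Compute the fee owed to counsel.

$89,689.25

Client communication: 93.2 × $205 = $19,106.00
Administrative: 39.9 × $135 = $5,386.50
Motion practice: 131.4 × $370 = $48,618.00
Document review: 100.4 × $150 = $15,060.00
Subtotal: $19,106.00 + $5,386.50 + $48,618.00 + $15,060.00 = $88,170.50
Travel: 22.5 × ($135 ÷ 2) = 22.5 × $67.50 = $1,518.75
Total: $88,170.50 + $1,518.75 = $89,689.25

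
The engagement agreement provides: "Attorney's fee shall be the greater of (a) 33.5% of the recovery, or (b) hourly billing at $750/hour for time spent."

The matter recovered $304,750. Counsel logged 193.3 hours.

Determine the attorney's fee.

$144,975.00

(a) 33.5% of $304,750 = $102,091.25
(b) 193.3 × $750 = $144,975.00
The greater is (b): $144,975.00.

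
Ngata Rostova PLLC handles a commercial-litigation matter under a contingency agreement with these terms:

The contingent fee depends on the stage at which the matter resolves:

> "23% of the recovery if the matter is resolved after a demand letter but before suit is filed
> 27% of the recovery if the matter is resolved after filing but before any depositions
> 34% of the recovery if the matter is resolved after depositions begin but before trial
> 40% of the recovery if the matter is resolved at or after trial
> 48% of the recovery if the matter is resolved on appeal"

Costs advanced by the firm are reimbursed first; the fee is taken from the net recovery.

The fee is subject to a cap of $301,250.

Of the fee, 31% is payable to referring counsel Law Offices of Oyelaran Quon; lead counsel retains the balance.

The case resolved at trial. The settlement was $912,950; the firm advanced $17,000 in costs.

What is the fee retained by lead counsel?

$207,862.50

Fee base (net of costs): $912,950 − $17,000 = $895,950
The matter resolved at trial, so the 40% rate applies.
$895,950 × 40% = $358,380.00
$358,380.00 exceeds the $301,250 cap, so the fee is capped at $301,250.00.
Referral share: 31% of $301,250.00 = $93,387.50; lead counsel retains $301,250.00 − $93,387.50 = $207,862.50.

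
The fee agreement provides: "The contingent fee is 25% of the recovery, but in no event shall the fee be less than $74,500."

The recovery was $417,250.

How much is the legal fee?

25% of $417,250 = $104,312.50
That exceeds the $74,500 minimum.

$104,312.50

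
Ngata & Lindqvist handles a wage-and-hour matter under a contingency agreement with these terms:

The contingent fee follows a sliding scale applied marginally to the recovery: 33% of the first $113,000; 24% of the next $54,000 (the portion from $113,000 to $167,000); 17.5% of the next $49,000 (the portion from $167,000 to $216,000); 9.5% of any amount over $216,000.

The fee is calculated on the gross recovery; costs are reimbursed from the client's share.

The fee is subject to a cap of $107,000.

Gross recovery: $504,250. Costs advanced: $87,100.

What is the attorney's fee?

Fee base is the gross recovery, $504,250; costs are reimbursed separately.
First $113,000 at 33% = $37,290.00
Next $54,000 at 24% = $12,960.00
Next $49,000 at 17.5% = $8,575.00
Remaining $288,250 at 9.5% = $27,383.75
Fee: $37,290.00 + $12,960.00 + $8,575.00 + $27,383.75 = $86,208.75
$86,208.75 is under the $107,000 cap.

$86,208.75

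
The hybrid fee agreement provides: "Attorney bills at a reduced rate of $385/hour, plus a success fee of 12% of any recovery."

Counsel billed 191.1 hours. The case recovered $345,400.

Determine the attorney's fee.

Hourly: 191.1 × $385 = $73,573.50
Success fee: 12% of $345,400 = $41,448.00
Total: $73,573.50 + $41,448.00 = $115,021.50

$115,021.50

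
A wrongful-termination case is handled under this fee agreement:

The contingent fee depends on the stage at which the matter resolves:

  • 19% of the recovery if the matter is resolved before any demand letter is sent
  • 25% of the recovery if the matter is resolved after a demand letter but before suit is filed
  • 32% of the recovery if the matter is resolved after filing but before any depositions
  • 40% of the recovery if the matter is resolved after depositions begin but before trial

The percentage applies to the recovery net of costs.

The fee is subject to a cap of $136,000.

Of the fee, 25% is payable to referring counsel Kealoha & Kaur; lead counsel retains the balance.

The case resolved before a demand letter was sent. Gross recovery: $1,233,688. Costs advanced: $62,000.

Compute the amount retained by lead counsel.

$102,000.00

Fee base (net of costs): $1,233,688 − $62,000 = $1,171,688
The matter resolved before a demand letter was sent, so the 19% rate applies.
$1,171,688 × 19% = $222,620.72
$222,620.72 exceeds the $136,000 cap, so the fee is capped at $136,000.00.
Referral share: 25% of $136,000.00 = $34,000.00; lead counsel retains $136,000.00 − $34,000.00 = $102,000.00.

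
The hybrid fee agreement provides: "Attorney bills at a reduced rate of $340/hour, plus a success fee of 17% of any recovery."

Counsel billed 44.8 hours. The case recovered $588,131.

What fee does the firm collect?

$115,214.27

Hourly: 44.8 × $340 = $15,232.00
Success fee: 17% of $588,131 = $99,982.27
Total: $15,232.00 + $99,982.27 = $115,214.27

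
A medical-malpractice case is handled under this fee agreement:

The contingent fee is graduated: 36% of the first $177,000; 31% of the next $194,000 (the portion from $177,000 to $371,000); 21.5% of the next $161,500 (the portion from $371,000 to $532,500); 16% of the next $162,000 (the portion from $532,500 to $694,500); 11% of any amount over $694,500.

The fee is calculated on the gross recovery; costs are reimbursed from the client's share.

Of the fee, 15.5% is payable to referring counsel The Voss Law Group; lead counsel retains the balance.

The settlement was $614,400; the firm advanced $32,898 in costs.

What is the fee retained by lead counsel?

$145,075.09

Fee base is the gross recovery, $614,400; costs are reimbursed separately.
First $177,000 at 36% = $63,720.00
Next $194,000 at 31% = $60,140.00
Next $161,500 at 21.5% = $34,722.50
Remaining $81,900 at 16% = $13,104.00
Fee: $63,720.00 + $60,140.00 + $34,722.50 + $13,104.00 = $171,686.50
Referral share: 15.5% of $171,686.50 = $26,611.41; lead counsel retains $171,686.50 − $26,611.41 = $145,075.09.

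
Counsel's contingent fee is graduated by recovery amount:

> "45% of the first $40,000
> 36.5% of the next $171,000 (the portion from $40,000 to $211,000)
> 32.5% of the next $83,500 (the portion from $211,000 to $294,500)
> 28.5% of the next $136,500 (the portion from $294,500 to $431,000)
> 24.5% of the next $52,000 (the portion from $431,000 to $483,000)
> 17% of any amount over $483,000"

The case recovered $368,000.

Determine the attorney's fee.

First $40,000 at 45% = $18,000.00
Next $171,000 at 36.5% = $62,415.00
Next $83,500 at 32.5% = $27,137.50
Remaining $73,500 at 28.5% = $20,947.50
Fee: $18,000.00 + $62,415.00 + $27,137.50 + $20,947.50 = $128,500.00

$128,500.00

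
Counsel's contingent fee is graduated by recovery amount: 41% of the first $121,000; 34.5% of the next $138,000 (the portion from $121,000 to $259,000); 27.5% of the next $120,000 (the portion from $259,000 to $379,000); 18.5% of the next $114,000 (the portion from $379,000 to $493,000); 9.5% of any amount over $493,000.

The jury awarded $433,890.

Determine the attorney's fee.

$140,374.65

First $121,000 at 41% = $49,610.00
Next $138,000 at 34.5% = $47,610.00
Next $120,000 at 27.5% = $33,000.00
Remaining $54,890 at 18.5% = $10,154.65
Fee: $49,610.00 + $47,610.00 + $33,000.00 + $10,154.65 = $140,374.65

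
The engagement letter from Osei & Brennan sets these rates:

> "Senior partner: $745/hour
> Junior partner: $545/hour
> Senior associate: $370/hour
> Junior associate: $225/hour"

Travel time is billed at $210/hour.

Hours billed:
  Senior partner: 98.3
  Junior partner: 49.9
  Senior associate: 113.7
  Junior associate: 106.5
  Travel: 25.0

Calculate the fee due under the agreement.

$171,710.50

Senior partner: 98.3 × $745 = $73,233.50
Junior partner: 49.9 × $545 = $27,195.50
Senior associate: 113.7 × $370 = $42,069.00
Junior associate: 106.5 × $225 = $23,962.50
Subtotal: $73,233.50 + $27,195.50 + $42,069.00 + $23,962.50 = $166,460.50
Travel: 25.0 × $210 = $5,250.00
Total: $166,460.50 + $5,250.00 = $171,710.50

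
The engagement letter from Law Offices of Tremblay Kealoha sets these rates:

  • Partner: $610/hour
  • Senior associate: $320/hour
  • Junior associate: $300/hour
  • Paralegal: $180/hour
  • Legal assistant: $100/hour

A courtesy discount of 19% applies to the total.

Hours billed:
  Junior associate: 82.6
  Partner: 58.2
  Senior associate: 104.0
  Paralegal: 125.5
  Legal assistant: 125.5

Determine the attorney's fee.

$104,248.62

Partner: 58.2 × $610 = $35,502.00
Senior associate: 104.0 × $320 = $33,280.00
Junior associate: 82.6 × $300 = $24,780.00
Paralegal: 125.5 × $180 = $22,590.00
Legal assistant: 125.5 × $100 = $12,550.00
Subtotal: $128,702.00
Less 19% discount: −$24,453.38
Total: $128,702.00 − $24,453.38 = $104,248.62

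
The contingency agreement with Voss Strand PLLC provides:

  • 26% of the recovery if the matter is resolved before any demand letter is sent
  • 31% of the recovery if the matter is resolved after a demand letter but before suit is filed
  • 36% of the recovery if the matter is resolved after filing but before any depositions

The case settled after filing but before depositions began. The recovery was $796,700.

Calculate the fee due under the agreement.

$286,812.00

The matter settled after filing but before depositions began, so the 36% rate applies.
$796,700 × 36% = $286,812.00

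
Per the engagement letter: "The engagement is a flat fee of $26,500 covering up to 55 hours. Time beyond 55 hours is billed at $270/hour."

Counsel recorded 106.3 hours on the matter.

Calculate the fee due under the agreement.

$40,351.00

Flat fee: $26,500.00
Excess hours: 106.3 − 55 = 51.3
Overrun: 51.3 × $270 = $13,851.00
Total: $26,500.00 + $13,851.00 = $40,351.00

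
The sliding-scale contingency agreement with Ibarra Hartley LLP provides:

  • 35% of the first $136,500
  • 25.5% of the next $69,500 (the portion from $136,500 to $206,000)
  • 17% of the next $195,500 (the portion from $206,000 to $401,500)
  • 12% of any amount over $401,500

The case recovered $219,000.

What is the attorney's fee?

$67,707.50

First $136,500 at 35% = $47,775.00
Next $69,500 at 25.5% = $17,722.50
Remaining $13,000 at 17% = $2,210.00
Fee: $47,775.00 + $17,722.50 + $2,210.00 = $67,707.50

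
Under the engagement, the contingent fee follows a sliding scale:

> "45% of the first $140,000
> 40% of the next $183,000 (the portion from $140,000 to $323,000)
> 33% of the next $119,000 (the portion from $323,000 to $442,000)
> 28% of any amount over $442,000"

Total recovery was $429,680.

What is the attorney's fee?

$171,404.40

First $140,000 at 45% = $63,000.00
Next $183,000 at 40% = $73,200.00
Remaining $106,680 at 33% = $35,204.40
Fee: $63,000.00 + $73,200.00 + $35,204.40 = $171,404.40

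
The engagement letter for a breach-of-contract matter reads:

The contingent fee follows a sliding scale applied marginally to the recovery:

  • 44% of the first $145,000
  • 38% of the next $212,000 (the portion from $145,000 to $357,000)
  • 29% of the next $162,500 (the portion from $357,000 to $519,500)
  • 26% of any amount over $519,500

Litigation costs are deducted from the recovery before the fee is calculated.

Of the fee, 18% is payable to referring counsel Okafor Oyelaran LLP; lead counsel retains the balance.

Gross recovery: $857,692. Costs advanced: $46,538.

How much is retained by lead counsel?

Fee base (net of costs): $857,692 − $46,538 = $811,154
First $145,000 at 44% = $63,800.00
Next $212,000 at 38% = $80,560.00
Next $162,500 at 29% = $47,125.00
Remaining $291,654 at 26% = $75,830.04
Fee: $63,800.00 + $80,560.00 + $47,125.00 + $75,830.04 = $267,315.04
Referral share: 18% of $267,315.04 = $48,116.71; lead counsel retains $267,315.04 − $48,116.71 = $219,198.33.

$219,198.33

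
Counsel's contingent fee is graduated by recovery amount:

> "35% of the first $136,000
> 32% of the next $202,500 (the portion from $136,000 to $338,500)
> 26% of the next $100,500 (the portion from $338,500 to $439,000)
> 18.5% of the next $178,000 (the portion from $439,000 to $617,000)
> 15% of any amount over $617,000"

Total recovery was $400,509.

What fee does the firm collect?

$128,522.34

First $136,000 at 35% = $47,600.00
Next $202,500 at 32% = $64,800.00
Remaining $62,009 at 26% = $16,122.34
Fee: $47,600.00 + $64,800.00 + $16,122.34 = $128,522.34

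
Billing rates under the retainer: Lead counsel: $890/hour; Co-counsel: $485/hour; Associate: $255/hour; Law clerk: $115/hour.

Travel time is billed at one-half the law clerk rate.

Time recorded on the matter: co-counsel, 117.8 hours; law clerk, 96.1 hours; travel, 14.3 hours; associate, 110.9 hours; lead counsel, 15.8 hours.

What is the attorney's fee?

Lead counsel: 15.8 × $890 = $14,062.00
Co-counsel: 117.8 × $485 = $57,133.00
Associate: 110.9 × $255 = $28,279.50
Law clerk: 96.1 × $115 = $11,051.50
Subtotal: $14,062.00 + $57,133.00 + $28,279.50 + $11,051.50 = $110,526.00
Travel: 14.3 × ($115 ÷ 2) = 14.3 × $57.50 = $822.25
Total: $110,526.00 + $822.25 = $111,348.25

$111,348.25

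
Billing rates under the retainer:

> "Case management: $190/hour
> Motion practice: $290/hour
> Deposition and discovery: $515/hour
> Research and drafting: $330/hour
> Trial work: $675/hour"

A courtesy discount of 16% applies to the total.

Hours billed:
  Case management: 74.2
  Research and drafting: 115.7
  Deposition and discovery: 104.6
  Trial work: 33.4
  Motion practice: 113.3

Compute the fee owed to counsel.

Case management: 74.2 × $190 = $14,098.00
Motion practice: 113.3 × $290 = $32,857.00
Deposition and discovery: 104.6 × $515 = $53,869.00
Research and drafting: 115.7 × $330 = $38,181.00
Trial work: 33.4 × $675 = $22,545.00
Subtotal: $161,550.00
Less 16% discount: −$25,848.00
Total: $161,550.00 − $25,848.00 = $135,702.00

$135,702.00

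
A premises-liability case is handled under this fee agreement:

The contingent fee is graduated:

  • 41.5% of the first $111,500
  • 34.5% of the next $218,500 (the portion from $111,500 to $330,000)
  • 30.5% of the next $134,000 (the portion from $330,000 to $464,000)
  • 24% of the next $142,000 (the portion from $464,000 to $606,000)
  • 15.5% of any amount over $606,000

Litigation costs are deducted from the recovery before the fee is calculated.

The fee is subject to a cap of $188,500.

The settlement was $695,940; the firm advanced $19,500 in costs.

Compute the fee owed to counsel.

Fee base (net of costs): $695,940 − $19,500 = $676,440
First $111,500 at 41.5% = $46,272.50
Next $218,500 at 34.5% = $75,382.50
Next $134,000 at 30.5% = $40,870.00
Next $142,000 at 24% = $34,080.00
Remaining $70,440 at 15.5% = $10,918.20
Fee: $46,272.50 + $75,382.50 + $40,870.00 + $34,080.00 + $10,918.20 = $207,523.20
$207,523.20 exceeds the $188,500 cap, so the fee is capped at $188,500.00.

$188,500.00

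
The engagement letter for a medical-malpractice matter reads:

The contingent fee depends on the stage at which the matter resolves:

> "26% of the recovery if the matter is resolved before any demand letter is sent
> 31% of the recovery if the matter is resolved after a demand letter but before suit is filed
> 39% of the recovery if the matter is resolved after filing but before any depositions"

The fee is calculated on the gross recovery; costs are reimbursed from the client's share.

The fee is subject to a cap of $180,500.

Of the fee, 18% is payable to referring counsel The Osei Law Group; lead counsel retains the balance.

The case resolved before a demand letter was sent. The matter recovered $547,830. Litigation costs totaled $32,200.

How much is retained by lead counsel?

Fee base is the gross recovery, $547,830; costs are reimbursed separately.
The matter resolved before a demand letter was sent, so the 26% rate applies.
$547,830 × 26% = $142,435.80
$142,435.80 is under the $180,500 cap.
Referral share: 18% of $142,435.80 = $25,638.44; lead counsel retains $142,435.80 − $25,638.44 = $116,797.36.

$116,797.36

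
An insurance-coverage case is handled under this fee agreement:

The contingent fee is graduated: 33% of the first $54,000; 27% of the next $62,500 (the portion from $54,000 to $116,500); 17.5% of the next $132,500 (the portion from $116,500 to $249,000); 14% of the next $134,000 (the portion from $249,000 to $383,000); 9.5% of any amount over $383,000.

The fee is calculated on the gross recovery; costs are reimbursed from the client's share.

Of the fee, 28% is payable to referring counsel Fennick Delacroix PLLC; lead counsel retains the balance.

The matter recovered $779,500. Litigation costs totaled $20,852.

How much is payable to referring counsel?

$32,006.80

Fee base is the gross recovery, $779,500; costs are reimbursed separately.
First $54,000 at 33% = $17,820.00
Next $62,500 at 27% = $16,875.00
Next $132,500 at 17.5% = $23,187.50
Next $134,000 at 14% = $18,760.00
Remaining $396,500 at 9.5% = $37,667.50
Fee: $17,820.00 + $16,875.00 + $23,187.50 + $18,760.00 + $37,667.50 = $114,310.00
Referral share: 28% of $114,310.00 = $32,006.80; lead counsel retains $114,310.00 − $32,006.80 = $82,303.20.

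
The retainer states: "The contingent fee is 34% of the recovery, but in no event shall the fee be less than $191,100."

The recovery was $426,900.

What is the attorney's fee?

$191,100.00

34% of $426,900 = $145,146.00
That is below the $191,100 minimum, so the minimum applies.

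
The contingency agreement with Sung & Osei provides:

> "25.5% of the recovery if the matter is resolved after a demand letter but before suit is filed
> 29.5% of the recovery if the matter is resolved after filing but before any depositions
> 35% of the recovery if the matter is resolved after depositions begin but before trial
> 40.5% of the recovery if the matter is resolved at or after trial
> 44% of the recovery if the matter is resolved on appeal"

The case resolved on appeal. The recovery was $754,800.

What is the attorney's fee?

$332,112.00

The matter resolved on appeal, so the 44% rate applies.
$754,800 × 44% = $332,112.00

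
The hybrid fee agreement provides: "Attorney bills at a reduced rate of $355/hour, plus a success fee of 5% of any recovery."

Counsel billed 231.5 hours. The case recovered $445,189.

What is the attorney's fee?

Hourly: 231.5 × $355 = $82,182.50
Success fee: 5% of $445,189 = $22,259.45
Total: $82,182.50 + $22,259.45 = $104,441.95

$104,441.95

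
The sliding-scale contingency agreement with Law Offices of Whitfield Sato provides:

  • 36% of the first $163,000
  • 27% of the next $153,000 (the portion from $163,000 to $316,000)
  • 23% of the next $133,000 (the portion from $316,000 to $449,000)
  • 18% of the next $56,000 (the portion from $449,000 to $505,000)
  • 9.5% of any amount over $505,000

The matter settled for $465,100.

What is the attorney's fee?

First $163,000 at 36% = $58,680.00
Next $153,000 at 27% = $41,310.00
Next $133,000 at 23% = $30,590.00
Remaining $16,100 at 18% = $2,898.00
Fee: $58,680.00 + $41,310.00 + $30,590.00 + $2,898.00 = $133,478.00

$133,478.00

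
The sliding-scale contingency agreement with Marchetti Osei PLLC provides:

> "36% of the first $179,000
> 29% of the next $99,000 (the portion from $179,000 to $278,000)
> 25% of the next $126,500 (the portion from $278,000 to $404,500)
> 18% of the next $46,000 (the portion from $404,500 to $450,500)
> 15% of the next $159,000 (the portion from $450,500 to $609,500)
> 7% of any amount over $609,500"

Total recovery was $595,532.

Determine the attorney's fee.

First $179,000 at 36% = $64,440.00
Next $99,000 at 29% = $28,710.00
Next $126,500 at 25% = $31,625.00
Next $46,000 at 18% = $8,280.00
Remaining $145,032 at 15% = $21,754.80
Fee: $64,440.00 + $28,710.00 + $31,625.00 + $8,280.00 + $21,754.80 = $154,809.80

$154,809.80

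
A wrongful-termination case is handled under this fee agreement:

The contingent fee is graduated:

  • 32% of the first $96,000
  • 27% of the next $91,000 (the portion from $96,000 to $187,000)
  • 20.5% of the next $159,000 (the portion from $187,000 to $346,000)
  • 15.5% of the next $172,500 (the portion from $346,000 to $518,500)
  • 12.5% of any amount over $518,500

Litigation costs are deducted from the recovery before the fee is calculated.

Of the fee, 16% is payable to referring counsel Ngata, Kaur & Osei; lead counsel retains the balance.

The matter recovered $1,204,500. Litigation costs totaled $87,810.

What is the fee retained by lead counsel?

Fee base (net of costs): $1,204,500 − $87,810 = $1,116,690
First $96,000 at 32% = $30,720.00
Next $91,000 at 27% = $24,570.00
Next $159,000 at 20.5% = $32,595.00
Next $172,500 at 15.5% = $26,737.50
Remaining $598,190 at 12.5% = $74,773.75
Fee: $30,720.00 + $24,570.00 + $32,595.00 + $26,737.50 + $74,773.75 = $189,396.25
Referral share: 16% of $189,396.25 = $30,303.40; lead counsel retains $189,396.25 − $30,303.40 = $159,092.85.

$159,092.85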